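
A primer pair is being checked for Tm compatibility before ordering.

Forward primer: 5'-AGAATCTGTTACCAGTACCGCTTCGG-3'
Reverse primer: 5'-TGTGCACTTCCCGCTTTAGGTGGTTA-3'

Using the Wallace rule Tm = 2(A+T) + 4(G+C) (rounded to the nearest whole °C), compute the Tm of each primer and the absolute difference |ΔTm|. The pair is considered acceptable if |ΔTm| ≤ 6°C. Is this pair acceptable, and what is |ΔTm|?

|ΔTm| = 0°C; the pair is acceptable.

Forward: A=6 T=7 G=6 C=7 → Tm = 2·13 + 4·13 = 78°C.
Reverse: A=3 T=10 G=7 C=6 → Tm = 2·13 + 4·13 = 78°C.
|ΔTm| = |78 − 78| = 0°C, ≤ 6°C.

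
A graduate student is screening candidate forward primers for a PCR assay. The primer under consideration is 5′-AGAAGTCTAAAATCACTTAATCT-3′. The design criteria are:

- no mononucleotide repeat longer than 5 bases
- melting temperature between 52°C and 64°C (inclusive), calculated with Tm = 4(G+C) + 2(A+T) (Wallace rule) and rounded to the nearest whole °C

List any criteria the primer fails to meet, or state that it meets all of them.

Meets all criteria.

Base counts: A=10, T=7, G=2, C=4 (length 23).
homopolymer run: longest run = 4 ✓
Tm: Tm = 2·17 + 4·6 = 58°C ✓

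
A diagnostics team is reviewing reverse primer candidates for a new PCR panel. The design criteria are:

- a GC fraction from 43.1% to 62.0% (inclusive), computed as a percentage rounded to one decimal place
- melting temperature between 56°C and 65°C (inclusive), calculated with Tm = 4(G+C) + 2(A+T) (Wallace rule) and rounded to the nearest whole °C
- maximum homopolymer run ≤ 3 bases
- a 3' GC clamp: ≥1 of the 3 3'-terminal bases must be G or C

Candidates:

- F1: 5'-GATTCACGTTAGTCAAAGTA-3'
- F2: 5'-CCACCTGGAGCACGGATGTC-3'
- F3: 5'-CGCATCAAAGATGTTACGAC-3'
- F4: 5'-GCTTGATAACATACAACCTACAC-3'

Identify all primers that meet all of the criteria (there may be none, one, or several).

F3 only.

F1 (20 nt, A=7 T=6 G=4 C=3): GC 7/20 = 35.0%, outside 43.1–62.0% ✗; Tm = 2·13 + 4·7 = 54°C, outside 56–65°C ✗; longest run = 3 ✓; 3' end GTA has 1 G/C ✓ — fails.
F2 (20 nt, A=4 T=3 G=6 C=7): GC 13/20 = 65.0%, outside 43.1–62.0% ✗; Tm = 2·7 + 4·13 = 66°C, outside 56–65°C ✗; longest run = 2 ✓; 3' end GTC has 2 G/C ✓ — fails.
F3 (20 nt, A=7 T=4 G=4 C=5): GC 9/20 = 45.0% ✓; Tm = 2·11 + 4·9 = 58°C ✓; longest run = 3 ✓; 3' end GAC has 2 G/C ✓ — passes.
F4 (23 nt, A=9 T=5 G=2 C=7): GC 9/23 = 39.1%, outside 43.1–62.0% ✗; Tm = 2·14 + 4·9 = 64°C ✓; longest run = 2 ✓; 3' end CAC has 2 G/C ✓ — fails.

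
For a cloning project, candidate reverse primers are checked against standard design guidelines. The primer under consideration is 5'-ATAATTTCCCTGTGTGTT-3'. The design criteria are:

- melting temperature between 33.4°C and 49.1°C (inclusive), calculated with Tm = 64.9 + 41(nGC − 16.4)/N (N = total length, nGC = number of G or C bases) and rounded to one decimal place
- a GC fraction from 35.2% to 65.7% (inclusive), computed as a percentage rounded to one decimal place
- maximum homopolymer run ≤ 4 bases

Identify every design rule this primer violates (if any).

Base counts: A=3, T=9, G=3, C=3 (length 18).
Tm: Tm = 64.9 + 41·(6 − 16.4)/18 = 41.2°C ✓
GC content: GC 6/18 = 33.3%, outside 35.2–65.7% ✗
homopolymer run: longest run = 3 ✓

Fails: GC content.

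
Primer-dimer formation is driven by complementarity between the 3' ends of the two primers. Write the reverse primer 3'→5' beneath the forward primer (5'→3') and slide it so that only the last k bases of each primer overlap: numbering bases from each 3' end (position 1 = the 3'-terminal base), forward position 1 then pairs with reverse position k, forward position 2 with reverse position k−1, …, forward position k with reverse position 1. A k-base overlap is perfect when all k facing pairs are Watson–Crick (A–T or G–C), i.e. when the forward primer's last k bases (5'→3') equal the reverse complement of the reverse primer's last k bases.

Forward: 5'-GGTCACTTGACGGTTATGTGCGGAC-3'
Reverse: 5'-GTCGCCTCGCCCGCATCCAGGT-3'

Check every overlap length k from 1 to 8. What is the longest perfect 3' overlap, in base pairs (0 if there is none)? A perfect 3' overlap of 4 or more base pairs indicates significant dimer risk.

Last 8 bases (5'→3') — forward …GTGCGGAC, reverse …ATCCAGGT.
Reverse complement of the reverse primer's last 8 bases: ACCTGGAT; its first k bases are the reverse complement of the reverse primer's last k bases, so a perfect k-base overlap needs the forward primer's last k bases to equal them.
Comparing (forward last k vs required): k=1: C vs A ✗; k=2: AC vs AC ✓; k=3: GAC vs ACC ✗; k=4: GGAC vs ACCT ✗; k=5: CGGAC vs ACCTG ✗; k=6: GCGGAC vs ACCTGG ✗; k=7: TGCGGAC vs ACCTGGA ✗; k=8: GTGCGGAC vs ACCTGGAT ✗.
Only k = 2 is perfect, so the longest perfect 3' overlap is 2.

Longest perfect overlap: 2 complementary base pairs; below the dimer-risk threshold (threshold 4).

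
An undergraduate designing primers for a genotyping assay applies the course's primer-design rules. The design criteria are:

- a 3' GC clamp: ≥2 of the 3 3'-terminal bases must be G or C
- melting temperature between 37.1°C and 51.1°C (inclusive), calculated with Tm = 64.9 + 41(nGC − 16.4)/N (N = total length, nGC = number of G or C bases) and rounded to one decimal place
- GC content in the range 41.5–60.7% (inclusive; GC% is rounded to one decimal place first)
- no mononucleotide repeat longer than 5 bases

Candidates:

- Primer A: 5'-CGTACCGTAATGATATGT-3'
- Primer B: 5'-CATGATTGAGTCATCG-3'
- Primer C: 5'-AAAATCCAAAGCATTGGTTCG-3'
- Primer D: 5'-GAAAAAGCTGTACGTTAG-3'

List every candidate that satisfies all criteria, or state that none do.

Primer B only.

Primer A (18 nt, A=5 T=6 G=4 C=3): 3' end TGT has 1 G/C, need ≥2 ✗; Tm = 64.9 + 41·(7 − 16.4)/18 = 43.5°C ✓; GC 7/18 = 38.9%, outside 41.5–60.7% ✗; longest run = 2 ✓ — fails.
Primer B (16 nt, A=4 T=5 G=4 C=3): 3' end TCG has 2 G/C ✓; Tm = 64.9 + 41·(7 − 16.4)/16 = 40.8°C ✓; GC 7/16 = 43.8% ✓; longest run = 2 ✓ — passes.
Primer C (21 nt, A=8 T=5 G=4 C=4): 3' end TCG has 2 G/C ✓; Tm = 64.9 + 41·(8 − 16.4)/21 = 48.5°C ✓; GC 8/21 = 38.1%, outside 41.5–60.7% ✗; longest run = 4 ✓ — fails.
Primer D (18 nt, A=7 T=4 G=5 C=2): 3' end TAG has 1 G/C, need ≥2 ✗; Tm = 64.9 + 41·(7 − 16.4)/18 = 43.5°C ✓; GC 7/18 = 38.9%, outside 41.5–60.7% ✗; longest run = 5 ✓ — fails.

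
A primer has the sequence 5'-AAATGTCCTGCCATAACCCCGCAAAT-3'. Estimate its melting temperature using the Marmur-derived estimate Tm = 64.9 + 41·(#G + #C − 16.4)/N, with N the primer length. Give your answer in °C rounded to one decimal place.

58.0°C

Base counts: A=9, T=5, G=3, C=9; G+C = 12, N = 26.
Tm = 64.9 + 41·(12 − 16.4)/26 = 64.9 + -180.40/26 = 58.0°C.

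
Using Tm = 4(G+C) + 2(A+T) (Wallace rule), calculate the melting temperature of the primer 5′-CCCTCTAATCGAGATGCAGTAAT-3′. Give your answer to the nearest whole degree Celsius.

Base counts: A=7, T=6, G=4, C=6 (length 23).
Tm = 2·(7+6) + 4·(4+6) = 2·13 + 4·10 = 26 + 40 = 66°C.

66°C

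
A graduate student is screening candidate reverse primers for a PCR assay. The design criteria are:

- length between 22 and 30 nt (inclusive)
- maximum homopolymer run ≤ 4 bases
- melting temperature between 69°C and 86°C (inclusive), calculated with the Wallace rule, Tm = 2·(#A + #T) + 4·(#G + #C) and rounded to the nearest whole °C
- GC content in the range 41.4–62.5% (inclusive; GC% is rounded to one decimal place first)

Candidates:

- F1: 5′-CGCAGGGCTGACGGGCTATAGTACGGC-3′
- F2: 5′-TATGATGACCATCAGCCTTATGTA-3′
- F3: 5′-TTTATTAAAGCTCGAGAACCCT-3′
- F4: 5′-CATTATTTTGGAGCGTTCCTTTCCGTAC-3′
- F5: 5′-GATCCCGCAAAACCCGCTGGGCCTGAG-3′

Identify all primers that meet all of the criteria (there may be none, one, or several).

F4 only.

F1 (27 nt, A=5 T=4 G=11 C=7): length 27 ✓; longest run = 3 ✓; Tm = 2·9 + 4·18 = 90°C, outside 69–86°C ✗; GC 18/27 = 66.7%, outside 41.4–62.5% ✗ — fails.
F2 (24 nt, A=7 T=8 G=4 C=5): length 24 ✓; longest run = 2 ✓; Tm = 2·15 + 4·9 = 66°C, outside 69–86°C ✗; GC 9/24 = 37.5%, outside 41.4–62.5% ✗ — fails.
F3 (22 nt, A=7 T=7 G=3 C=5): length 22 ✓; longest run = 3 ✓; Tm = 2·14 + 4·8 = 60°C, outside 69–86°C ✗; GC 8/22 = 36.4%, outside 41.4–62.5% ✗ — fails.
F4 (28 nt, A=4 T=12 G=5 C=7): length 28 ✓; longest run = 4 ✓; Tm = 2·16 + 4·12 = 80°C ✓; GC 12/28 = 42.9% ✓ — passes.
F5 (27 nt, A=6 T=3 G=8 C=10): length 27 ✓; longest run = 4 ✓; Tm = 2·9 + 4·18 = 90°C, outside 69–86°C ✗; GC 18/27 = 66.7%, outside 41.4–62.5% ✗ — fails.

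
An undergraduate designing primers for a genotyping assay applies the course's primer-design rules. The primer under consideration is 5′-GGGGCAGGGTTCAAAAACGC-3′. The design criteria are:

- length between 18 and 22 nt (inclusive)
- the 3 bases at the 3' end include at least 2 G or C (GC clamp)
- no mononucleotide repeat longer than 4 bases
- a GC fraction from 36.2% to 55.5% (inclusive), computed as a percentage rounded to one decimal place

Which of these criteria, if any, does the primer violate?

Fails: homopolymer run, GC content.

Base counts: A=6, T=2, G=8, C=4 (length 20).
length: length 20 ✓
GC clamp: 3' end CGC has 3 G/C ✓
homopolymer run: longest run = 5, exceeds 4 ✗
GC content: GC 12/20 = 60.0%, outside 36.2–55.5% ✗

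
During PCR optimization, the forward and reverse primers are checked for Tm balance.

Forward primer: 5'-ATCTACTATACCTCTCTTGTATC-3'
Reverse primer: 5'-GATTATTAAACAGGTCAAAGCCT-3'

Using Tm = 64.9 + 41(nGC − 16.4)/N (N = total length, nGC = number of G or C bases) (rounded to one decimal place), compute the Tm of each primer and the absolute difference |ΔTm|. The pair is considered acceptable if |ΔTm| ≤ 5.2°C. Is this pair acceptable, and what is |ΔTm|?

Forward: G+C = 8, N = 23 → Tm = 64.9 + 41·(8 − 16.4)/23 = 49.9°C.
Reverse: G+C = 8, N = 23 → Tm = 64.9 + 41·(8 − 16.4)/23 = 49.9°C.
|ΔTm| = |49.9 − 49.9| = 0.0°C, ≤ 5.2°C.

|ΔTm| = 0.0°C; the pair is acceptable.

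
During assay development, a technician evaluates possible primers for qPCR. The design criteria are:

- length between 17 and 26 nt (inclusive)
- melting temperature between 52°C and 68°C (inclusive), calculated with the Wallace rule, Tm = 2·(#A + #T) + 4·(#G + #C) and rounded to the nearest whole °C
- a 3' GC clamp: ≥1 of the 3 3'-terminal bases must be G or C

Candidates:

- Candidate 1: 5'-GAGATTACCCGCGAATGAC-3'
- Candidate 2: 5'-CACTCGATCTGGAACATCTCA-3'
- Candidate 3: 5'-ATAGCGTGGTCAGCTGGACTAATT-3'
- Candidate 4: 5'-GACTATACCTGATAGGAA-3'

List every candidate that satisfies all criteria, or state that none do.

Candidate 1 (19 nt, A=6 T=3 G=5 C=5): length 19 ✓; Tm = 2·9 + 4·10 = 58°C ✓; 3' end GAC has 2 G/C ✓ — passes.
Candidate 2 (21 nt, A=6 T=5 G=3 C=7): length 21 ✓; Tm = 2·11 + 4·10 = 62°C ✓; 3' end TCA has 1 G/C ✓ — passes.
Candidate 3 (24 nt, A=6 T=7 G=7 C=4): length 24 ✓; Tm = 2·13 + 4·11 = 70°C, outside 52–68°C ✗; 3' end ATT has 0 G/C, need ≥1 ✗ — fails.
Candidate 4 (18 nt, A=7 T=4 G=4 C=3): length 18 ✓; Tm = 2·11 + 4·7 = 50°C, outside 52–68°C ✗; 3' end GAA has 1 G/C ✓ — fails.

Candidate 1 and Candidate 2.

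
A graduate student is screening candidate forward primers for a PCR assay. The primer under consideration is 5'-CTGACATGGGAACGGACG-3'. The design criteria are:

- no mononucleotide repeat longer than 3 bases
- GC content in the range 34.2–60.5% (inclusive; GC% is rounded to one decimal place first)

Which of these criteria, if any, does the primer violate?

Fails: GC content.

Base counts: A=5, T=2, G=7, C=4 (length 18).
homopolymer run: longest run = 3 ✓
GC content: GC 11/18 = 61.1%, outside 34.2–60.5% ✗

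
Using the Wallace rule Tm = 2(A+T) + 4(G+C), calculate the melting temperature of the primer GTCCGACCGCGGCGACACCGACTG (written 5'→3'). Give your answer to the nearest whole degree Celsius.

84°C

Base counts: A=4, T=2, G=8, C=10 (length 24).
Tm = 2·(4+2) + 4·(8+10) = 2·6 + 4·18 = 12 + 72 = 84°C.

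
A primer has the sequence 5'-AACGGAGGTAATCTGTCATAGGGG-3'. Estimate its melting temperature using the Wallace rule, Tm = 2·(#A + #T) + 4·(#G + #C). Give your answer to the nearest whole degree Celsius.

Base counts: A=7, T=5, G=9, C=3 (length 24).
Tm = 2·(7+5) + 4·(9+3) = 2·12 + 4·12 = 24 + 48 = 72°C.

72°C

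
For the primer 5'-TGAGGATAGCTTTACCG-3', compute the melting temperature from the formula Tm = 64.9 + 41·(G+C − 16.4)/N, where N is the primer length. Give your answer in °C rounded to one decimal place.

44.6°C

Base counts: A=4, T=5, G=5, C=3; G+C = 8, N = 17.
Tm = 64.9 + 41·(8 − 16.4)/17 = 64.9 + -344.40/17 = 44.6°C.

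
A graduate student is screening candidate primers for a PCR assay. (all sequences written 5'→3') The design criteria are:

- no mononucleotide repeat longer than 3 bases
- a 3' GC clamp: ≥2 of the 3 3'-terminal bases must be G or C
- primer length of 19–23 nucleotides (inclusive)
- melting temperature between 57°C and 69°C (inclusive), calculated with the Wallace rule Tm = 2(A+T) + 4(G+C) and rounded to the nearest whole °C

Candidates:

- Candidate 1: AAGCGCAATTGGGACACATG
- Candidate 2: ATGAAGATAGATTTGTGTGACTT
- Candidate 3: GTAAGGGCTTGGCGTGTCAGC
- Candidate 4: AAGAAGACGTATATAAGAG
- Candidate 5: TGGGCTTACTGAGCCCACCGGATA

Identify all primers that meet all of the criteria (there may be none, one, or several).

Candidate 3 only.

Candidate 1 (20 nt, A=7 T=3 G=6 C=4): longest run = 3 ✓; 3' end ATG has 1 G/C, need ≥2 ✗; length 20 ✓; Tm = 2·10 + 4·10 = 60°C ✓ — fails.
Candidate 2 (23 nt, A=7 T=9 G=6 C=1): longest run = 3 ✓; 3' end CTT has 1 G/C, need ≥2 ✗; length 23 ✓; Tm = 2·16 + 4·7 = 60°C ✓ — fails.
Candidate 3 (21 nt, A=3 T=5 G=9 C=4): longest run = 3 ✓; 3' end AGC has 2 G/C ✓; length 21 ✓; Tm = 2·8 + 4·13 = 68°C ✓ — passes.
Candidate 4 (19 nt, A=10 T=3 G=5 C=1): longest run = 2 ✓; 3' end GAG has 2 G/C ✓; length 19 ✓; Tm = 2·13 + 4·6 = 50°C, outside 57–69°C ✗ — fails.
Candidate 5 (24 nt, A=5 T=5 G=7 C=7): longest run = 3 ✓; 3' end ATA has 0 G/C, need ≥2 ✗; length 24, outside 19–23 ✗; Tm = 2·10 + 4·14 = 76°C, outside 57–69°C ✗ — fails.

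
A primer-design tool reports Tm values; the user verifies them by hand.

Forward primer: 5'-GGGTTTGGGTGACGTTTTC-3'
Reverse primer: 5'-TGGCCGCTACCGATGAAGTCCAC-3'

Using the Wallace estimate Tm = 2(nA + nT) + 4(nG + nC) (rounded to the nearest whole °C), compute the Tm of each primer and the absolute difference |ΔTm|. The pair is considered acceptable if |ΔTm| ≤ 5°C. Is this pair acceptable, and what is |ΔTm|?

|ΔTm| = 16°C; the pair is not acceptable.

Forward: A=1 T=8 G=8 C=2 → Tm = 2·9 + 4·10 = 58°C.
Reverse: A=5 T=4 G=6 C=8 → Tm = 2·9 + 4·14 = 74°C.
|ΔTm| = |58 − 74| = 16°C, > 5°C.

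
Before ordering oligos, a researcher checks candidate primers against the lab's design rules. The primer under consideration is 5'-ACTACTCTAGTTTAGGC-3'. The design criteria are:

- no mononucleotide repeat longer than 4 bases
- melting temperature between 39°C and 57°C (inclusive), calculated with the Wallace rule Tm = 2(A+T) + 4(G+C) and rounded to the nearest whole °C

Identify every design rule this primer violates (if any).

Base counts: A=4, T=6, G=3, C=4 (length 17).
homopolymer run: longest run = 3 ✓
Tm: Tm = 2·10 + 4·7 = 48°C ✓

Meets all criteria.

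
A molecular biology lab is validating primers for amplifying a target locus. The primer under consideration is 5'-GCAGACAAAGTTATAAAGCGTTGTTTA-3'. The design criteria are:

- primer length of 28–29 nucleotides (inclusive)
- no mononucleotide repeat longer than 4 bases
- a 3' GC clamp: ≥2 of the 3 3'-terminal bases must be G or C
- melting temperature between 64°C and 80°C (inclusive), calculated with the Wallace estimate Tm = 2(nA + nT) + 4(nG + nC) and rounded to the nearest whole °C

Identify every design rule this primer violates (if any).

Base counts: A=10, T=8, G=6, C=3 (length 27).
length: length 27, outside 28–29 ✗
homopolymer run: longest run = 3 ✓
GC clamp: 3' end TTA has 0 G/C, need ≥2 ✗
Tm: Tm = 2·18 + 4·9 = 72°C ✓

Fails: length, GC clamp.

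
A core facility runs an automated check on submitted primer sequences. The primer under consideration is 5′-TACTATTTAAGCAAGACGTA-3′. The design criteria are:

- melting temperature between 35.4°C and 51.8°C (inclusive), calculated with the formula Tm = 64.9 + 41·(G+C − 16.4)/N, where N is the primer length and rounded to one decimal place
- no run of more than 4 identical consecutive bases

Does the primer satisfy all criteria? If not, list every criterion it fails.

Meets all criteria.

Base counts: A=8, T=6, G=3, C=3 (length 20).
Tm: Tm = 64.9 + 41·(6 − 16.4)/20 = 43.6°C ✓
homopolymer run: longest run = 3 ✓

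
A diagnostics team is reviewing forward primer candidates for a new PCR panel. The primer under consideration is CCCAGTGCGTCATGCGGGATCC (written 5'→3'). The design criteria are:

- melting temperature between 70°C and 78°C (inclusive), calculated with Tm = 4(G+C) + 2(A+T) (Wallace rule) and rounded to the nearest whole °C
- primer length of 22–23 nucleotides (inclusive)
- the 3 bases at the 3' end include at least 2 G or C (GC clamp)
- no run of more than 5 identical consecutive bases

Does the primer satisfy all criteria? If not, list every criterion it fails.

Base counts: A=3, T=4, G=7, C=8 (length 22).
Tm: Tm = 2·7 + 4·15 = 74°C ✓
length: length 22 ✓
GC clamp: 3' end TCC has 2 G/C ✓
homopolymer run: longest run = 3 ✓

Meets all criteria.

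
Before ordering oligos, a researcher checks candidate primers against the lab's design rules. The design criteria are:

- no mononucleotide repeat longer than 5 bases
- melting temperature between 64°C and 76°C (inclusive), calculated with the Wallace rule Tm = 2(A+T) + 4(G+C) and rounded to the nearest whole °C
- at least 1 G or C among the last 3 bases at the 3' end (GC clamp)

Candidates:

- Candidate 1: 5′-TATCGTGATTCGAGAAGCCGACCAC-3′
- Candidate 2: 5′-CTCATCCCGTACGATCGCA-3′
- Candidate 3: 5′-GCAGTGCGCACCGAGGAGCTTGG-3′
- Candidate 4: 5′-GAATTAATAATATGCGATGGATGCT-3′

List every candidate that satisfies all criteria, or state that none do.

Candidate 1 and Candidate 4.

Candidate 1 (25 nt, A=7 T=5 G=6 C=7): longest run = 2 ✓; Tm = 2·12 + 4·13 = 76°C ✓; 3' end CAC has 2 G/C ✓ — passes.
Candidate 2 (19 nt, A=4 T=4 G=3 C=8): longest run = 3 ✓; Tm = 2·8 + 4·11 = 60°C, outside 64–76°C ✗; 3' end GCA has 2 G/C ✓ — fails.
Candidate 3 (23 nt, A=4 T=3 G=10 C=6): longest run = 2 ✓; Tm = 2·7 + 4·16 = 78°C, outside 64–76°C ✗; 3' end TGG has 2 G/C ✓ — fails.
Candidate 4 (25 nt, A=9 T=8 G=6 C=2): longest run = 2 ✓; Tm = 2·17 + 4·8 = 66°C ✓; 3' end GCT has 2 G/C ✓ — passes.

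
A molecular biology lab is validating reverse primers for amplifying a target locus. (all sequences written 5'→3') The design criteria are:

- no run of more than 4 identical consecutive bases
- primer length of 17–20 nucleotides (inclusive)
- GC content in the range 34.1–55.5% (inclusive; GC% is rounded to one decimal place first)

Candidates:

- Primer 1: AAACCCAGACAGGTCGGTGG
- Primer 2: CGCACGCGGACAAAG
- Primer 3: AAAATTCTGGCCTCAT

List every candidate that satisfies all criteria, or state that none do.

None of the candidates satisfy all criteria.

Primer 1 (20 nt, A=6 T=2 G=7 C=5): longest run = 3 ✓; length 20 ✓; GC 12/20 = 60.0%, outside 34.1–55.5% ✗ — fails.
Primer 2 (15 nt, A=5 T=0 G=5 C=5): longest run = 3 ✓; length 15, outside 17–20 ✗; GC 10/15 = 66.7%, outside 34.1–55.5% ✗ — fails.
Primer 3 (16 nt, A=5 T=5 G=2 C=4): longest run = 4 ✓; length 16, outside 17–20 ✗; GC 6/16 = 37.5% ✓ — fails.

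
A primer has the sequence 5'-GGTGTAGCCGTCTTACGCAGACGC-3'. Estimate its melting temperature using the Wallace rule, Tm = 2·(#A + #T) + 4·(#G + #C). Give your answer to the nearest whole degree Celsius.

78°C

Base counts: A=4, T=5, G=8, C=7 (length 24).
Tm = 2·(4+5) + 4·(8+7) = 2·9 + 4·15 = 18 + 60 = 78°C.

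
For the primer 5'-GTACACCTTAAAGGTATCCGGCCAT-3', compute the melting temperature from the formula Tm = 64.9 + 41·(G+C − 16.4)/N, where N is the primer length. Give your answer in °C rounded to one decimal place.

57.7°C

Base counts: A=7, T=6, G=5, C=7; G+C = 12, N = 25.
Tm = 64.9 + 41·(12 − 16.4)/25 = 64.9 + -180.40/25 = 57.7°C.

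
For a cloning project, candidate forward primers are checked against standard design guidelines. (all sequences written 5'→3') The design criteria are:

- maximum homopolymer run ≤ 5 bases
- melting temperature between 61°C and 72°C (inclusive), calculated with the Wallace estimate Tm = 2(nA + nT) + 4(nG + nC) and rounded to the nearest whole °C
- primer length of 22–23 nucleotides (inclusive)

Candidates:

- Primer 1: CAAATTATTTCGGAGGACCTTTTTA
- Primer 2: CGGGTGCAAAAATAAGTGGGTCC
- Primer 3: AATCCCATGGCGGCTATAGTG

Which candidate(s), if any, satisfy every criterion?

Primer 1 (25 nt, A=7 T=10 G=4 C=4): longest run = 5 ✓; Tm = 2·17 + 4·8 = 66°C ✓; length 25, outside 22–23 ✗ — fails.
Primer 2 (23 nt, A=7 T=4 G=8 C=4): longest run = 5 ✓; Tm = 2·11 + 4·12 = 70°C ✓; length 23 ✓ — passes.
Primer 3 (21 nt, A=5 T=5 G=6 C=5): longest run = 3 ✓; Tm = 2·10 + 4·11 = 64°C ✓; length 21, outside 22–23 ✗ — fails.

Primer 2 only.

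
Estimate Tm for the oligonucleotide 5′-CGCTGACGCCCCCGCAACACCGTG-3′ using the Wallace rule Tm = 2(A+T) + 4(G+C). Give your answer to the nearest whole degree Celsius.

84°C

Base counts: A=4, T=2, G=6, C=12 (length 24).
Tm = 2·(4+2) + 4·(6+12) = 2·6 + 4·18 = 12 + 72 = 84°C.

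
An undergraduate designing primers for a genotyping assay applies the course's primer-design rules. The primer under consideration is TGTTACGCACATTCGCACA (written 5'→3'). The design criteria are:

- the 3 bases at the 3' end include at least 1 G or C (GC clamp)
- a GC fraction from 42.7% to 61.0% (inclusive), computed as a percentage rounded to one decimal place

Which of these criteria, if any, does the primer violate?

Base counts: A=5, T=5, G=3, C=6 (length 19).
GC clamp: 3' end ACA has 1 G/C ✓
GC content: GC 9/19 = 47.4% ✓

Meets all criteria.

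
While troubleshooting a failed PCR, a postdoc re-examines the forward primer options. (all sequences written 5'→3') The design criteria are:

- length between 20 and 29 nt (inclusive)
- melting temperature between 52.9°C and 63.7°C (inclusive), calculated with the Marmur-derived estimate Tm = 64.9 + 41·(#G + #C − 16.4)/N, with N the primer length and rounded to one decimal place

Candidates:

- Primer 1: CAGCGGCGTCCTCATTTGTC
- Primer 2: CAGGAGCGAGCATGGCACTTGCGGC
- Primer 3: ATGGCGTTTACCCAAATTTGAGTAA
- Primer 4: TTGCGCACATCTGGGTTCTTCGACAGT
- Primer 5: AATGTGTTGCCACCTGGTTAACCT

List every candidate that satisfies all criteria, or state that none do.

Primer 1, Primer 4 and Primer 5.

Primer 1 (20 nt, A=2 T=6 G=5 C=7): length 20 ✓; Tm = 64.9 + 41·(12 − 16.4)/20 = 55.9°C ✓ — passes.
Primer 2 (25 nt, A=5 T=3 G=10 C=7): length 25 ✓; Tm = 64.9 + 41·(17 − 16.4)/25 = 65.9°C, outside 52.9–63.7°C ✗ — fails.
Primer 3 (25 nt, A=8 T=8 G=5 C=4): length 25 ✓; Tm = 64.9 + 41·(9 − 16.4)/25 = 52.8°C, outside 52.9–63.7°C ✗ — fails.
Primer 4 (27 nt, A=4 T=9 G=7 C=7): length 27 ✓; Tm = 64.9 + 41·(14 − 16.4)/27 = 61.3°C ✓ — passes.
Primer 5 (24 nt, A=5 T=8 G=5 C=6): length 24 ✓; Tm = 64.9 + 41·(11 − 16.4)/24 = 55.7°C ✓ — passes.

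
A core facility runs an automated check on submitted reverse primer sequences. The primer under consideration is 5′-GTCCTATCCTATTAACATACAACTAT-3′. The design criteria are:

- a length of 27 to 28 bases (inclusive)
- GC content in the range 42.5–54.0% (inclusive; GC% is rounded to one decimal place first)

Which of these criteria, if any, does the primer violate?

Fails: length, GC content.

Base counts: A=9, T=9, G=1, C=7 (length 26).
length: length 26, outside 27–28 ✗
GC content: GC 8/26 = 30.8%, outside 42.5–54.0% ✗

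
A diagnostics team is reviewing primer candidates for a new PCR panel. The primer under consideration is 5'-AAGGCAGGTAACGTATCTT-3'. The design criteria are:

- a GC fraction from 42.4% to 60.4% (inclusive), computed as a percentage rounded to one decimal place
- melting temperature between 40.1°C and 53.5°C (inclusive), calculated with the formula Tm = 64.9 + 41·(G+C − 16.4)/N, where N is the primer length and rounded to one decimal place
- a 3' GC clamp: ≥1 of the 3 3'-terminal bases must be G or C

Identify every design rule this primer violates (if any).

Fails: GC content.

Base counts: A=6, T=5, G=5, C=3 (length 19).
GC content: GC 8/19 = 42.1%, outside 42.4–60.4% ✗
Tm: Tm = 64.9 + 41·(8 − 16.4)/19 = 46.8°C ✓
GC clamp: 3' end CTT has 1 G/C ✓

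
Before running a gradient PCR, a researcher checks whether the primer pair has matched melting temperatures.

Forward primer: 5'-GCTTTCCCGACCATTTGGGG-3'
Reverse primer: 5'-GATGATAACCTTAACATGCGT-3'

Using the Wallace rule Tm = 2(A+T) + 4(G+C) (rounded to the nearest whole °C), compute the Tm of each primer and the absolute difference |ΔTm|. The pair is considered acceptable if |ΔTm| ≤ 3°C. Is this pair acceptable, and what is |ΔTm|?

|ΔTm| = 6°C; the pair is not acceptable.

Forward: A=2 T=6 G=6 C=6 → Tm = 2·8 + 4·12 = 64°C.
Reverse: A=7 T=6 G=4 C=4 → Tm = 2·13 + 4·8 = 58°C.
|ΔTm| = |64 − 58| = 6°C, > 3°C.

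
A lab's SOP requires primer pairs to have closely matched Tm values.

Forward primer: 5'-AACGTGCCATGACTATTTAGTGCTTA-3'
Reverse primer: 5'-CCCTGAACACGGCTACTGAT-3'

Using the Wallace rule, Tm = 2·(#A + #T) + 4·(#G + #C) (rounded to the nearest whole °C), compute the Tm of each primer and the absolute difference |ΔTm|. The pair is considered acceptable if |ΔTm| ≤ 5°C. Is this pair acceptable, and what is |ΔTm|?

|ΔTm| = 10°C; the pair is not acceptable.

Forward: A=7 T=9 G=5 C=5 → Tm = 2·16 + 4·10 = 72°C.
Reverse: A=5 T=4 G=4 C=7 → Tm = 2·9 + 4·11 = 62°C.
|ΔTm| = |72 − 62| = 10°C, > 5°C.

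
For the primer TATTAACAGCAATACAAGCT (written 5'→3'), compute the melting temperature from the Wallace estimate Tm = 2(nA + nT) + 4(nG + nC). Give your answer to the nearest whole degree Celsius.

52°C

Base counts: A=9, T=5, G=2, C=4 (length 20).
Tm = 2·(9+5) + 4·(2+4) = 2·14 + 4·6 = 28 + 24 = 52°C.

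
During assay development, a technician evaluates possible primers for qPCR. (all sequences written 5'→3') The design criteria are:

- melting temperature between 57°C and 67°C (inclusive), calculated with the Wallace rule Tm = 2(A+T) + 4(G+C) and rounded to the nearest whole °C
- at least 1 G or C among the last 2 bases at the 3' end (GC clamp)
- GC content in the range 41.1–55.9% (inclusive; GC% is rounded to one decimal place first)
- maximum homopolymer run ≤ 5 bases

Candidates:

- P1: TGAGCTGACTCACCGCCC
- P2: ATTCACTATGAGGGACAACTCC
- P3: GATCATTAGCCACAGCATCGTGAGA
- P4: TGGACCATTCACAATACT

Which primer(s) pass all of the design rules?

P1 (18 nt, A=3 T=3 G=4 C=8): Tm = 2·6 + 4·12 = 60°C ✓; 3' end CC has 2 G/C ✓; GC 12/18 = 66.7%, outside 41.1–55.9% ✗; longest run = 3 ✓ — fails.
P2 (22 nt, A=7 T=5 G=4 C=6): Tm = 2·12 + 4·10 = 64°C ✓; 3' end CC has 2 G/C ✓; GC 10/22 = 45.5% ✓; longest run = 3 ✓ — passes.
P3 (25 nt, A=8 T=5 G=6 C=6): Tm = 2·13 + 4·12 = 74°C, outside 57–67°C ✗; 3' end GA has 1 G/C ✓; GC 12/25 = 48.0% ✓; longest run = 2 ✓ — fails.
P4 (18 nt, A=6 T=5 G=2 C=5): Tm = 2·11 + 4·7 = 50°C, outside 57–67°C ✗; 3' end CT has 1 G/C ✓; GC 7/18 = 38.9%, outside 41.1–55.9% ✗; longest run = 2 ✓ — fails.

P2 only.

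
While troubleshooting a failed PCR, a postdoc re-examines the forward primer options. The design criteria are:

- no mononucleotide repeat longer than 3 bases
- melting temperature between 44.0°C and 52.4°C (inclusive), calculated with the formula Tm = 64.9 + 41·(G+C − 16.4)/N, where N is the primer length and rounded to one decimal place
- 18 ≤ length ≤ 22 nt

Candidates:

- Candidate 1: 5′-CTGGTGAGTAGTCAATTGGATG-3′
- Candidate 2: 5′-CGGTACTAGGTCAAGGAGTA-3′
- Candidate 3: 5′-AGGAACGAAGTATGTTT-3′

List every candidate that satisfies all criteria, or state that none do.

Candidate 1 (22 nt, A=5 T=7 G=8 C=2): longest run = 2 ✓; Tm = 64.9 + 41·(10 − 16.4)/22 = 53.0°C, outside 44.0–52.4°C ✗; length 22 ✓ — fails.
Candidate 2 (20 nt, A=6 T=4 G=7 C=3): longest run = 2 ✓; Tm = 64.9 + 41·(10 − 16.4)/20 = 51.8°C ✓; length 20 ✓ — passes.
Candidate 3 (17 nt, A=6 T=5 G=5 C=1): longest run = 3 ✓; Tm = 64.9 + 41·(6 − 16.4)/17 = 39.8°C, outside 44.0–52.4°C ✗; length 17, outside 18–22 ✗ — fails.

Candidate 2 only.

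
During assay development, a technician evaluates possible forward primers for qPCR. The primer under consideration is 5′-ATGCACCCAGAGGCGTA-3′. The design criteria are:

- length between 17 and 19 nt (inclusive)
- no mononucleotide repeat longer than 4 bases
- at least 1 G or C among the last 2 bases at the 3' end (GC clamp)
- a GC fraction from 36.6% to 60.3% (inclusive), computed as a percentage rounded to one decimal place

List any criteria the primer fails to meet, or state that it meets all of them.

Base counts: A=5, T=2, G=5, C=5 (length 17).
length: length 17 ✓
homopolymer run: longest run = 3 ✓
GC clamp: 3' end TA has 0 G/C, need ≥1 ✗
GC content: GC 10/17 = 58.8% ✓

Fails: GC clamp.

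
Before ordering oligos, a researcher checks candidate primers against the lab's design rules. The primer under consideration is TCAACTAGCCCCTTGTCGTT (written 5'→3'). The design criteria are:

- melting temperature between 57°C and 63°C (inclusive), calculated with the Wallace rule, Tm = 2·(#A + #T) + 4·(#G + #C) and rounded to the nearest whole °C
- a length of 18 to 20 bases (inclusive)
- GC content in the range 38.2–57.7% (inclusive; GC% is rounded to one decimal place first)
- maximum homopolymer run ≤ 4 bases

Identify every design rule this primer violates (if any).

Base counts: A=3, T=7, G=3, C=7 (length 20).
Tm: Tm = 2·10 + 4·10 = 60°C ✓
length: length 20 ✓
GC content: GC 10/20 = 50.0% ✓
homopolymer run: longest run = 4 ✓

Meets all criteria.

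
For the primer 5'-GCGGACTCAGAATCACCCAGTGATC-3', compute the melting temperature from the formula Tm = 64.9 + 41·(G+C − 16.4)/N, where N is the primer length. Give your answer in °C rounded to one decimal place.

Base counts: A=7, T=4, G=6, C=8; G+C = 14, N = 25.
Tm = 64.9 + 41·(14 − 16.4)/25 = 64.9 + -98.40/25 = 61.0°C.

61.0°C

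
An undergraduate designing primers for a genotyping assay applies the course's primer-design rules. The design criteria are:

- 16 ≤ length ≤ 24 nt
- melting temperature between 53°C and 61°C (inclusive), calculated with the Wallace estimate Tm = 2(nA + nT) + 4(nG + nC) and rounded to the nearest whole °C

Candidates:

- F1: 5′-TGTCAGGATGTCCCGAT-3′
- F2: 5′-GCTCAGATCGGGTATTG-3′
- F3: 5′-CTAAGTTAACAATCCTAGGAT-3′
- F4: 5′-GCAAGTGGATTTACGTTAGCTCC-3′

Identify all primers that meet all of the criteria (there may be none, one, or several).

F1 (17 nt, A=3 T=5 G=5 C=4): length 17 ✓; Tm = 2·8 + 4·9 = 52°C, outside 53–61°C ✗ — fails.
F2 (17 nt, A=3 T=5 G=6 C=3): length 17 ✓; Tm = 2·8 + 4·9 = 52°C, outside 53–61°C ✗ — fails.
F3 (21 nt, A=8 T=6 G=3 C=4): length 21 ✓; Tm = 2·14 + 4·7 = 56°C ✓ — passes.
F4 (23 nt, A=5 T=7 G=6 C=5): length 23 ✓; Tm = 2·12 + 4·11 = 68°C, outside 53–61°C ✗ — fails.

F3 only.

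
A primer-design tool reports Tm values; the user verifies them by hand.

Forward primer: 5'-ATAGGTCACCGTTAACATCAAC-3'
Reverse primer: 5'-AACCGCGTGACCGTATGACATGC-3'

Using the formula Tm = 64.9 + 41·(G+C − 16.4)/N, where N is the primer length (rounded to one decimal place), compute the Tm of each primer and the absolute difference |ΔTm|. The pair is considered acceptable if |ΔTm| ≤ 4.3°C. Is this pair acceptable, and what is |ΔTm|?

Forward: G+C = 9, N = 22 → Tm = 64.9 + 41·(9 − 16.4)/22 = 51.1°C.
Reverse: G+C = 13, N = 23 → Tm = 64.9 + 41·(13 − 16.4)/23 = 58.8°C.
|ΔTm| = |51.1 − 58.8| = 7.7°C, > 4.3°C.

|ΔTm| = 7.7°C; the pair is not acceptable.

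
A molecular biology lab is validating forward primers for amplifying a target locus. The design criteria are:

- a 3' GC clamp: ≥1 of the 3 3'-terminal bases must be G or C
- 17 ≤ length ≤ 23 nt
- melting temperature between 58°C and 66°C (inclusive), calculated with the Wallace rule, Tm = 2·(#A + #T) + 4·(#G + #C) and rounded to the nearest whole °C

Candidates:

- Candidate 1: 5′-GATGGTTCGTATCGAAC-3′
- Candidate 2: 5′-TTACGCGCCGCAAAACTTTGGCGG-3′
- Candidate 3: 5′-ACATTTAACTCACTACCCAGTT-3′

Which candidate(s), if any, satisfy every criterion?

Candidate 1 (17 nt, A=4 T=5 G=5 C=3): 3' end AAC has 1 G/C ✓; length 17 ✓; Tm = 2·9 + 4·8 = 50°C, outside 58–66°C ✗ — fails.
Candidate 2 (24 nt, A=5 T=5 G=7 C=7): 3' end CGG has 3 G/C ✓; length 24, outside 17–23 ✗; Tm = 2·10 + 4·14 = 76°C, outside 58–66°C ✗ — fails.
Candidate 3 (22 nt, A=7 T=7 G=1 C=7): 3' end GTT has 1 G/C ✓; length 22 ✓; Tm = 2·14 + 4·8 = 60°C ✓ — passes.

Candidate 3 only.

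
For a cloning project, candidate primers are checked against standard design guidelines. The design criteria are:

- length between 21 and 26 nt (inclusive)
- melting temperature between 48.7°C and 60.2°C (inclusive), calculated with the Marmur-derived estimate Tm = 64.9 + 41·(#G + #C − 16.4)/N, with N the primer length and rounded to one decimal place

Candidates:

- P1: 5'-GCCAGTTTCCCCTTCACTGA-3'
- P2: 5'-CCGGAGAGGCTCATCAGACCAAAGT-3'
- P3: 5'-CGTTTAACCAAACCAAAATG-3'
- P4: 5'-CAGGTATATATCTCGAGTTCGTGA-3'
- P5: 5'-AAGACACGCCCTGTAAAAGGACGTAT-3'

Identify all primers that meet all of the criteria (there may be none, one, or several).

P4 and P5.

P1 (20 nt, A=3 T=6 G=3 C=8): length 20, outside 21–26 ✗; Tm = 64.9 + 41·(11 − 16.4)/20 = 53.8°C ✓ — fails.
P2 (25 nt, A=8 T=3 G=7 C=7): length 25 ✓; Tm = 64.9 + 41·(14 − 16.4)/25 = 61.0°C, outside 48.7–60.2°C ✗ — fails.
P3 (20 nt, A=9 T=4 G=2 C=5): length 20, outside 21–26 ✗; Tm = 64.9 + 41·(7 − 16.4)/20 = 45.6°C, outside 48.7–60.2°C ✗ — fails.
P4 (24 nt, A=6 T=8 G=6 C=4): length 24 ✓; Tm = 64.9 + 41·(10 − 16.4)/24 = 54.0°C ✓ — passes.
P5 (26 nt, A=10 T=4 G=6 C=6): length 26 ✓; Tm = 64.9 + 41·(12 − 16.4)/26 = 58.0°C ✓ — passes.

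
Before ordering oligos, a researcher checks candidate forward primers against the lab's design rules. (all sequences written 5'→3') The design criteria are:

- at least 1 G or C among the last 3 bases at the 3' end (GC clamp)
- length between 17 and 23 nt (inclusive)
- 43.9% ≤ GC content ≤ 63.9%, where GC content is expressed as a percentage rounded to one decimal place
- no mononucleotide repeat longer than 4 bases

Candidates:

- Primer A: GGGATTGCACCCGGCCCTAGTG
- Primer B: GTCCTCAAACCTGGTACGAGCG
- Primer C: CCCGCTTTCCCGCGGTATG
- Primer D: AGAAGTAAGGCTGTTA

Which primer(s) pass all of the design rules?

Primer B only.

Primer A (22 nt, A=3 T=4 G=8 C=7): 3' end GTG has 2 G/C ✓; length 22 ✓; GC 15/22 = 68.2%, outside 43.9–63.9% ✗; longest run = 3 ✓ — fails.
Primer B (22 nt, A=5 T=4 G=6 C=7): 3' end GCG has 3 G/C ✓; length 22 ✓; GC 13/22 = 59.1% ✓; longest run = 3 ✓ — passes.
Primer C (19 nt, A=1 T=5 G=5 C=8): 3' end ATG has 1 G/C ✓; length 19 ✓; GC 13/19 = 68.4%, outside 43.9–63.9% ✗; longest run = 3 ✓ — fails.
Primer D (16 nt, A=6 T=4 G=5 C=1): 3' end TTA has 0 G/C, need ≥1 ✗; length 16, outside 17–23 ✗; GC 6/16 = 37.5%, outside 43.9–63.9% ✗; longest run = 2 ✓ — fails.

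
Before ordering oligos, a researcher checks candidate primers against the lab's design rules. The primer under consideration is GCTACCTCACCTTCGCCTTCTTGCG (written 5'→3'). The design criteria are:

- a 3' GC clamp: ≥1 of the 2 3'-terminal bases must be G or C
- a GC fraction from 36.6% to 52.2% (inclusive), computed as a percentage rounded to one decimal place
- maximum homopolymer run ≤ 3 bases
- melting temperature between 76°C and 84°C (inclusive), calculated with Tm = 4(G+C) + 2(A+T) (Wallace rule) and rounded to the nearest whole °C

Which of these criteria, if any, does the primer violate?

Fails: GC content.

Base counts: A=2, T=8, G=4, C=11 (length 25).
GC clamp: 3' end CG has 2 G/C ✓
GC content: GC 15/25 = 60.0%, outside 36.6–52.2% ✗
homopolymer run: longest run = 2 ✓
Tm: Tm = 2·10 + 4·15 = 80°C ✓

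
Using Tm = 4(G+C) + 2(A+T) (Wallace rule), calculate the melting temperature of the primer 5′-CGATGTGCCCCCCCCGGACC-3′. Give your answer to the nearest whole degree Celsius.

72°C

Base counts: A=2, T=2, G=5, C=11 (length 20).
Tm = 2·(2+2) + 4·(5+11) = 2·4 + 4·16 = 8 + 64 = 72°C.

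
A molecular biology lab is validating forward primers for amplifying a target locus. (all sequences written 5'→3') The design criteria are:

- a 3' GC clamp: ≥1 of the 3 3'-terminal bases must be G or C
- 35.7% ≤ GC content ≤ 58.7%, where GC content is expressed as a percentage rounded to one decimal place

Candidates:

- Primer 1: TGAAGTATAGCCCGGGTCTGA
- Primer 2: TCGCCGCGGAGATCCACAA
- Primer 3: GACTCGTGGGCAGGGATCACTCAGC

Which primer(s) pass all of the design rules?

Primer 1 (21 nt, A=5 T=5 G=7 C=4): 3' end TGA has 1 G/C ✓; GC 11/21 = 52.4% ✓ — passes.
Primer 2 (19 nt, A=5 T=2 G=5 C=7): 3' end CAA has 1 G/C ✓; GC 12/19 = 63.2%, outside 35.7–58.7% ✗ — fails.
Primer 3 (25 nt, A=5 T=4 G=9 C=7): 3' end AGC has 2 G/C ✓; GC 16/25 = 64.0%, outside 35.7–58.7% ✗ — fails.

Primer 1 only.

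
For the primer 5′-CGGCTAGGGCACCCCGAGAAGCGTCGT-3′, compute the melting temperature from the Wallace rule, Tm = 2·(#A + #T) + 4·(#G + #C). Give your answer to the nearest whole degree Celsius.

Base counts: A=5, T=3, G=10, C=9 (length 27).
Tm = 2·(5+3) + 4·(10+9) = 2·8 + 4·19 = 16 + 76 = 92°C.

92°C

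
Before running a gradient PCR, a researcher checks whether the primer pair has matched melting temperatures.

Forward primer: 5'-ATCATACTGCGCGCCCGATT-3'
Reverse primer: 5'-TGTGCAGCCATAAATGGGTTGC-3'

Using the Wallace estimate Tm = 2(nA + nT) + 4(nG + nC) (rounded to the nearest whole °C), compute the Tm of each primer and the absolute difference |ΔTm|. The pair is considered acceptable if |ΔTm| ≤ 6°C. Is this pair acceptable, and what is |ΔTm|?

|ΔTm| = 4°C; the pair is acceptable.

Forward: A=4 T=5 G=4 C=7 → Tm = 2·9 + 4·11 = 62°C.
Reverse: A=5 T=6 G=7 C=4 → Tm = 2·11 + 4·11 = 66°C.
|ΔTm| = |62 − 66| = 4°C, ≤ 6°C.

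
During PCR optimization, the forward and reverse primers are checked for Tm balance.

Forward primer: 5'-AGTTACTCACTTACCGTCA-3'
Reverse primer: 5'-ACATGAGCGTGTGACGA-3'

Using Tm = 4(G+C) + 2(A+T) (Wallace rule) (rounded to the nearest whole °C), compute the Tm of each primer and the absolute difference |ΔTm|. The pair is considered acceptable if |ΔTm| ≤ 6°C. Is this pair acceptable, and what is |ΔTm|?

Forward: A=5 T=6 G=2 C=6 → Tm = 2·11 + 4·8 = 54°C.
Reverse: A=5 T=3 G=6 C=3 → Tm = 2·8 + 4·9 = 52°C.
|ΔTm| = |54 − 52| = 2°C, ≤ 6°C.

|ΔTm| = 2°C; the pair is acceptable.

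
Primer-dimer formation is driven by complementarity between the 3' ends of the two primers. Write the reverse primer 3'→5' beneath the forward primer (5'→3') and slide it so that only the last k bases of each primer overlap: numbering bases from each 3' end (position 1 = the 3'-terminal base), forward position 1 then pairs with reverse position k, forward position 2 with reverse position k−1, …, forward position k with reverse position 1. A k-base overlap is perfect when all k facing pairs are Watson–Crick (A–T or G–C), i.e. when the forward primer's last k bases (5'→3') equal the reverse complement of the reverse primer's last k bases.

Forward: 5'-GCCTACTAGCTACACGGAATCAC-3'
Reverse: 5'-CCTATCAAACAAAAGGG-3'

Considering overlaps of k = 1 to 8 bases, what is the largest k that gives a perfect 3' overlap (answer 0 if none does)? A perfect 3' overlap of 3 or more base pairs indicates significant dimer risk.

Last 8 bases (5'→3') — forward …GGAATCAC, reverse …CAAAAGGG.
Reverse complement of the reverse primer's last 8 bases: CCCTTTTG; its first k bases are the reverse complement of the reverse primer's last k bases, so a perfect k-base overlap needs the forward primer's last k bases to equal them.
Comparing (forward last k vs required): k=1: C vs C ✓; k=2: AC vs CC ✗; k=3: CAC vs CCC ✗; k=4: TCAC vs CCCT ✗; k=5: ATCAC vs CCCTT ✗; k=6: AATCAC vs CCCTTT ✗; k=7: GAATCAC vs CCCTTTT ✗; k=8: GGAATCAC vs CCCTTTTG ✗.
Only k = 1 is perfect, so the longest perfect 3' overlap is 1.

Longest perfect overlap: 1 complementary base pair; below the dimer-risk threshold (threshold 3).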